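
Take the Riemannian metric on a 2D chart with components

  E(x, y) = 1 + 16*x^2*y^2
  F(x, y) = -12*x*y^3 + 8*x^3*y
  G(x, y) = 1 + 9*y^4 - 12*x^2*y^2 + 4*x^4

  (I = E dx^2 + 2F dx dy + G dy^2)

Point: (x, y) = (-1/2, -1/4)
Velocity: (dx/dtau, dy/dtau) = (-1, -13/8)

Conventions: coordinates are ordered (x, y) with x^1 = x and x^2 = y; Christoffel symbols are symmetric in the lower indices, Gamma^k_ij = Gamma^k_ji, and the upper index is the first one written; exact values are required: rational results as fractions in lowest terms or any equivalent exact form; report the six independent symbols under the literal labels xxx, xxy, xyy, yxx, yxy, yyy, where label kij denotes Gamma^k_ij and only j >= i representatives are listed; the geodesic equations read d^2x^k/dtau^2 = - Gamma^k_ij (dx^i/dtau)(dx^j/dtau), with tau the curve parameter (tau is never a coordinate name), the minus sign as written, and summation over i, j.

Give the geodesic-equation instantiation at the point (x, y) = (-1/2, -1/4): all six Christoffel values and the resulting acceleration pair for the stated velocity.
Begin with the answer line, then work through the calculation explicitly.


Answer: Gamma_xxx = -128/345, Gamma_xxy = -256/345, Gamma_xyy = 64/115, Gamma_yxx = -16/69, Gamma_yxy = -32/69, Gamma_yyy = 8/23; accelerations (d^2x/dtau^2, d^2y/dtau^2) = (151/115, 151/184)

E = 5/4, F = 5/32, G = 281/256 at the point
E_x = -1, E_y = -2, F_x = -21/16, F_y = 1/8, G_x = -5/4, G_y = 15/16
EG - F^2 = 345/256;  g^inv = (256/345) * [[281/256, -5/32], [-5/32, 5/4]]
first-kind symbols [ij,l] = (1/2)(d_i g_jl + d_j g_il - d_l g_ij): [xx,x] = E_x/2 = -1/2, [xx,y] = F_x - E_y/2 = -5/16, [xy,x] = E_y/2 = -1, [xy,y] = G_x/2 = -5/8, [yy,x] = F_y - G_x/2 = 3/4, [yy,y] = G_y/2 = 15/32
Gamma^x_ij = (G*[ij,x] - F*[ij,y])/(EG - F^2), Gamma^y_ij = (E*[ij,y] - F*[ij,x])/(EG - F^2)
Gamma_xxx = -128/345, Gamma_xxy = -256/345, Gamma_xyy = 64/115, Gamma_yxx = -16/69, Gamma_yxy = -32/69, Gamma_yyy = 8/23
d^2x/dtau^2 = -(Gamma_xxx*(-1)^2 + 2*Gamma_xxy*(-1)*(-13/8) + Gamma_xyy*(-13/8)^2) = 151/115
d^2y/dtau^2 = -(Gamma_yxx*(-1)^2 + 2*Gamma_yxy*(-1)*(-13/8) + Gamma_yyy*(-13/8)^2) = 151/184


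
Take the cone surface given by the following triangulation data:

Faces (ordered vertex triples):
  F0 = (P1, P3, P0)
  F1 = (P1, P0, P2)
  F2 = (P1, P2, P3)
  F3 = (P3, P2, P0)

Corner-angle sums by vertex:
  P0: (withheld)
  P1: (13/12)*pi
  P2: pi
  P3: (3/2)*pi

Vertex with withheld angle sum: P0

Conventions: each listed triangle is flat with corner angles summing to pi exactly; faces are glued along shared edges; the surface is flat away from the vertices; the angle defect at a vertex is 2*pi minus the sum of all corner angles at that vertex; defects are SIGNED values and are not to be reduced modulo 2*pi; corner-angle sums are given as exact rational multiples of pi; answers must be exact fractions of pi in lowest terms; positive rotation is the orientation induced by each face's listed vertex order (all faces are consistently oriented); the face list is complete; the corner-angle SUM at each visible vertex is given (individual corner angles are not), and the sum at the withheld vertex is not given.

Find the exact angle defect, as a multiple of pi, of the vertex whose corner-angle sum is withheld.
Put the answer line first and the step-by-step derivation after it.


Answer: defect(P0) = (19/12)*pi

V = 4, E = 6, F = 4; chi = V - E + F = 2
Gauss-Bonnet: total defect = 2*pi*chi = 4*pi; visible defects sum to (29/12)*pi


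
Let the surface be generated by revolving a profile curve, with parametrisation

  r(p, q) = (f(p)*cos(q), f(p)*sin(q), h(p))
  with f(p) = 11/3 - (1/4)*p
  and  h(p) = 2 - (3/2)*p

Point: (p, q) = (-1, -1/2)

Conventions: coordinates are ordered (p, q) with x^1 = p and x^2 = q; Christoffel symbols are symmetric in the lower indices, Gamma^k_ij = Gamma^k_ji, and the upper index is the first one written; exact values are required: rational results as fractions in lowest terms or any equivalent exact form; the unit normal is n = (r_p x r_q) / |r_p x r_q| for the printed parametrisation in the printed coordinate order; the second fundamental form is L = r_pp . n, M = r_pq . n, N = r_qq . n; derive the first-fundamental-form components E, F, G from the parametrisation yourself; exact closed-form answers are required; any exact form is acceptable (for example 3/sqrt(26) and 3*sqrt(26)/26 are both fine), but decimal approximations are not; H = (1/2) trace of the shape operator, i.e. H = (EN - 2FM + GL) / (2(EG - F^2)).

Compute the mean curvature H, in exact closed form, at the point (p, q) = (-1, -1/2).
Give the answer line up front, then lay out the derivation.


Answer: H = -36*sqrt(37)/1739

f = 47/12, f' = -1/4, f'' = 0, h' = -3/2, h'' = 0
E = 37/16, F = 0, G = 2209/144; answer radicand W^2 = 37/16
unnormalised second-form numerators: l = 0, m = 0, n = -47/8; L = l/sqrt(37/16), and similarly M = m/sqrt(W^2), N = n/sqrt(W^2)
H = (E*n - 2*F*m + G*l) / (2*(EG - F^2)*sqrt(W^2)); E*n - 2*F*m + G*l = -1739/128, EG - F^2 = 81733/2304, so H = (-9/47)/sqrt(37/16)


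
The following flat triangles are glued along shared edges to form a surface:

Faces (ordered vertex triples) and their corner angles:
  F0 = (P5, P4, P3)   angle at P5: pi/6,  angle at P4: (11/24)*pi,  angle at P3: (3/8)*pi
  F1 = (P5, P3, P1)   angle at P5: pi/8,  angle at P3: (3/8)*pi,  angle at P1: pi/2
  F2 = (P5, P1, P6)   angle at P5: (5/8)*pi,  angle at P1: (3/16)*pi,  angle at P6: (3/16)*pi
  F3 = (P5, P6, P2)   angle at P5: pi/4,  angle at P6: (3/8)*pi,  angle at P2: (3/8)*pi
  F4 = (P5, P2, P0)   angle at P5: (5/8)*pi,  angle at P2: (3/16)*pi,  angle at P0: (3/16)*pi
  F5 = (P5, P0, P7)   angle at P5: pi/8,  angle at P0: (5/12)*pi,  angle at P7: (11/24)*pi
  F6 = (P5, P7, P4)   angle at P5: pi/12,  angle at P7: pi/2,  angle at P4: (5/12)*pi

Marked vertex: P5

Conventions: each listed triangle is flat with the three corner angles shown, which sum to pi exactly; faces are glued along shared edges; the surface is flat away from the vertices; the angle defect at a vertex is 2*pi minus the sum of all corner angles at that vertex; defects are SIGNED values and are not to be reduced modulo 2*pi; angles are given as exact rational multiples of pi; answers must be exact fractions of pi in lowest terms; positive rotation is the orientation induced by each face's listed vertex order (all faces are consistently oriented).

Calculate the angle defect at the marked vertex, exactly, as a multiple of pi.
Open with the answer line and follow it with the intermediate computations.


Answer: defect(P5) = 0

Sum of corner angles at P5: 2*pi
defect = 2*pi - 2*pi


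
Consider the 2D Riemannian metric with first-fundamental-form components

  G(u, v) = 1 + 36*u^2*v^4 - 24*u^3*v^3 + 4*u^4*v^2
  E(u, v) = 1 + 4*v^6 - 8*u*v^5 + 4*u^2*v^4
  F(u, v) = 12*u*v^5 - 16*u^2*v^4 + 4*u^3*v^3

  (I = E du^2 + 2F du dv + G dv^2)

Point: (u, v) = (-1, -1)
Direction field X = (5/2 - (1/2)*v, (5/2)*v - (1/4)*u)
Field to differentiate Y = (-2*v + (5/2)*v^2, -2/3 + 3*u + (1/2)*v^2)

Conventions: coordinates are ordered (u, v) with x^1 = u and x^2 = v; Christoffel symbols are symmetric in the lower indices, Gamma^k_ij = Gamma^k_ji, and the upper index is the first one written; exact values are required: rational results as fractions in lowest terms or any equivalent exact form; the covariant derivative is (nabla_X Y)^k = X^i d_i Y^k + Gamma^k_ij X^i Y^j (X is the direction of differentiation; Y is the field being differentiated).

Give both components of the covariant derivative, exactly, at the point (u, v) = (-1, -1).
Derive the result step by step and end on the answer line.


E = 1, F = 0, G = 17 at the point
E_u = 0, E_v = 0, F_u = 8, F_v = -8, G_u = -16, G_v = -80
EG - F^2 = 17;  g^inv = (1/17) * [[17, 0], [0, 1]]
first-kind symbols [ij,l] = (1/2)(d_i g_jl + d_j g_il - d_l g_ij): [uu,u] = E_u/2 = 0, [uu,v] = F_u - E_v/2 = 8, [uv,u] = E_v/2 = 0, [uv,v] = G_u/2 = -8, [vv,u] = F_v - G_u/2 = 0, [vv,v] = G_v/2 = -40
Gamma^u_ij = (G*[ij,u] - F*[ij,v])/(EG - F^2), Gamma^v_ij = (E*[ij,v] - F*[ij,u])/(EG - F^2)
Gamma_uuu = 0, Gamma_uuv = 0, Gamma_uvv = 0, Gamma_vuu = 8/17, Gamma_vuv = -8/17, Gamma_vvv = -40/17
X = (3, -9/4), Y = (9/2, -19/6) at the point

Answer: (nabla_X Y)^u = 63/4, (nabla_X Y)^v = 685/68


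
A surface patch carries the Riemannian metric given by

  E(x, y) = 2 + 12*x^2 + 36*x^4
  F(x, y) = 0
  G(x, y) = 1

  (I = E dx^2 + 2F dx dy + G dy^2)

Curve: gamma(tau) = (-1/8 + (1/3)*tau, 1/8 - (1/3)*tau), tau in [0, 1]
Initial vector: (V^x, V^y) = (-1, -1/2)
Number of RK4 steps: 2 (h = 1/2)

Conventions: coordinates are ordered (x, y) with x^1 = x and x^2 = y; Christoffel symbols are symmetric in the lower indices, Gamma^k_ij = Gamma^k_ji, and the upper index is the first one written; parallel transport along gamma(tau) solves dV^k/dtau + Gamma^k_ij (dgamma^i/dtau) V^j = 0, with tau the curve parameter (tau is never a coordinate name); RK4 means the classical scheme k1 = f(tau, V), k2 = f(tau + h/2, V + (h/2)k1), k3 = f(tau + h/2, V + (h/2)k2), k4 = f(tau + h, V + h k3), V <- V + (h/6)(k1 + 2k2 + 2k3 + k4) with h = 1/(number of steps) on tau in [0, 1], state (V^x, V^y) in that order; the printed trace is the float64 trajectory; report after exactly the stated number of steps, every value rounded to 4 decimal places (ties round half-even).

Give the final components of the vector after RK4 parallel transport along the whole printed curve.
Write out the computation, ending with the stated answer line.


gamma'(tau) = (1/3, -1/3); f(tau, V)^k = -Gamma^k_ij(gamma(tau)) gamma'^i(tau) V^j; h = 1/2; intermediate values shown to 6 dp
curve data and Christoffel symbols at the stage parameters:
  tau = 0.000000: gamma = (-0.125000, 0.125000), gamma' = (0.333333, -0.333333); Gamma_xxx = -0.746999, Gamma_xxy = 0.000000, Gamma_xyy = 0.000000, Gamma_yxx = 0.000000, Gamma_yxy = 0.000000, Gamma_yyy = 0.000000
  tau = 0.250000: gamma = (-0.041667, 0.041667), gamma' = (0.333333, -0.333333); Gamma_xxx = -0.249987, Gamma_xxy = 0.000000, Gamma_xyy = 0.000000, Gamma_yxx = 0.000000, Gamma_yxy = 0.000000, Gamma_yyy = 0.000000
  tau = 0.500000: gamma = (0.041667, -0.041667), gamma' = (0.333333, -0.333333); Gamma_xxx = 0.249987, Gamma_xxy = 0.000000, Gamma_xyy = 0.000000, Gamma_yxx = 0.000000, Gamma_yxy = 0.000000, Gamma_yyy = 0.000000
  tau = 0.750000: gamma = (0.125000, -0.125000), gamma' = (0.333333, -0.333333); Gamma_xxx = 0.746999, Gamma_xxy = 0.000000, Gamma_xyy = 0.000000, Gamma_yxx = 0.000000, Gamma_yxy = 0.000000, Gamma_yyy = 0.000000
  tau = 1.000000: gamma = (0.208333, -0.208333), gamma' = (0.333333, -0.333333); Gamma_xxx = 1.217253, Gamma_xxy = 0.000000, Gamma_xyy = 0.000000, Gamma_yxx = 0.000000, Gamma_yxy = 0.000000, Gamma_yyy = 0.000000
step 0: V^x = -1.0000, V^y = -0.5000
step 1: k1 = (-0.249000, 0.000000), k2 = (-0.088516, 0.000000), k3 = (-0.085173, 0.000000), k4 = (0.086878, 0.000000); V <- V + (h/6)(k1 + 2k2 + 2k3 + k4): V^x = -1.0425, V^y = -0.5000
step 2: k1 = (0.086867, 0.000000), k2 = (0.254164, 0.000000), k3 = (0.243750, 0.000000), k4 = (0.373528, 0.000000); V <- V + (h/6)(k1 + 2k2 + 2k3 + k4): V^x = -0.9211, V^y = -0.5000

Answer: V^x = -0.9211, V^y = -0.5000


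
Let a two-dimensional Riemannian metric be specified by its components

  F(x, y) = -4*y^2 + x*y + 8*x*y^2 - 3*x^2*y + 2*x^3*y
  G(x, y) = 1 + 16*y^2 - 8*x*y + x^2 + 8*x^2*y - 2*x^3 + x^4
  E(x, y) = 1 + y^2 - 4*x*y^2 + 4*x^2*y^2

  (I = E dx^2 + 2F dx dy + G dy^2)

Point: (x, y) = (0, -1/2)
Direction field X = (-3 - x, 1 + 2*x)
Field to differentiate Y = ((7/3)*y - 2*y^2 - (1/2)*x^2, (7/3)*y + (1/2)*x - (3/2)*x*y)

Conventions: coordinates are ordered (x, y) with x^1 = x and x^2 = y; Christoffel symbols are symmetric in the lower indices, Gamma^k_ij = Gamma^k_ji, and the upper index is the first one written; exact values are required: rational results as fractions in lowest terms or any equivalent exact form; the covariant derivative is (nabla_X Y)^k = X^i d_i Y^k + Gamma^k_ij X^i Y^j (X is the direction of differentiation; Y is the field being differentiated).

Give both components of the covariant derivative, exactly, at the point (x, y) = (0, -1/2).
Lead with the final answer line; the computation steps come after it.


Answer: (nabla_X Y)^x = 68/21, (nabla_X Y)^y = 83/28

E = 5/4, F = -1, G = 5 at the point
E_x = -1, E_y = -1, F_x = 3/2, F_y = 4, G_x = 4, G_y = -16
EG - F^2 = 21/4;  g^inv = (4/21) * [[5, 1], [1, 5/4]]
first-kind symbols [ij,l] = (1/2)(d_i g_jl + d_j g_il - d_l g_ij): [xx,x] = E_x/2 = -1/2, [xx,y] = F_x - E_y/2 = 2, [xy,x] = E_y/2 = -1/2, [xy,y] = G_x/2 = 2, [yy,x] = F_y - G_x/2 = 2, [yy,y] = G_y/2 = -8
Gamma^x_ij = (G*[ij,x] - F*[ij,y])/(EG - F^2), Gamma^y_ij = (E*[ij,y] - F*[ij,x])/(EG - F^2)
Gamma_xxx = -2/21, Gamma_xxy = -2/21, Gamma_xyy = 8/21, Gamma_yxx = 8/21, Gamma_yxy = 8/21, Gamma_yyy = -32/21
X = (-3, 1), Y = (-5/3, -7/6) at the point


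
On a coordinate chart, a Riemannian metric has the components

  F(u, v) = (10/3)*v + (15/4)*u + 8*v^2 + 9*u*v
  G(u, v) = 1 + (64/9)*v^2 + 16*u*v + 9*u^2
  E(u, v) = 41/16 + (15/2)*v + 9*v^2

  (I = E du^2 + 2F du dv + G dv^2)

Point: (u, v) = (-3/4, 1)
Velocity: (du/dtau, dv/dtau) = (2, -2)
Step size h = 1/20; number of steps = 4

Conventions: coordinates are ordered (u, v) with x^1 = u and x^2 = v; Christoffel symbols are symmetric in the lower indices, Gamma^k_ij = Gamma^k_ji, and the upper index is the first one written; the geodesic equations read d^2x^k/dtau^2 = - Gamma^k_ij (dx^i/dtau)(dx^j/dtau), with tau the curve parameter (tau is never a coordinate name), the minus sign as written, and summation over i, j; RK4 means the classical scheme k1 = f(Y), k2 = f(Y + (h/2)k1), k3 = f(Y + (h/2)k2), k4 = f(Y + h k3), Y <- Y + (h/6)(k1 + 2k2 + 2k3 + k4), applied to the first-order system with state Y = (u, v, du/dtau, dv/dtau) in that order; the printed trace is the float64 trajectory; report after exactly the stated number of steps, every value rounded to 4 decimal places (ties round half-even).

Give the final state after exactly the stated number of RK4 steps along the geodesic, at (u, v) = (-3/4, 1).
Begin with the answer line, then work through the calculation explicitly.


Answer: u = -0.2721, v = 0.6107, du/dtau = 2.8932, dv/dtau = -1.8493

f(Y) = (du/dtau, dv/dtau, -Gamma^u_ij Y'^i Y'^j, -Gamma^v_ij Y'^i Y'^j) with the Gammas evaluated at the stage position; h = 0.050000; intermediate values shown to 6 dp
step 0: u = -0.7500, v = 1.0000, du/dtau = 2.0000, dv/dtau = -2.0000
step 1:
  k1: at (u, v) = (-0.750000, 1.000000), (du/dtau, dv/dtau) = (2.000000, -2.000000); Gamma_uuu = 0.000000, Gamma_uuv = 0.662816, Gamma_uvv = 0.589170, Gamma_vuu = 0.000000, Gamma_vuv = 0.064982, Gamma_vvv = 0.057762; k1 = (2.000000, -2.000000, 2.945848, 0.288809)
  k2: at (u, v) = (-0.700000, 0.950000), (du/dtau, dv/dtau) = (2.073646, -1.992780); Gamma_uuu = 0.000000, Gamma_uuv = 0.683418, Gamma_uvv = 0.607482, Gamma_vuu = 0.000000, Gamma_vuv = 0.072231, Gamma_vvv = 0.064205; k2 = (2.073646, -1.992780, 3.235785, 0.341994)
  k3: at (u, v) = (-0.698159, 0.950181), (du/dtau, dv/dtau) = (2.080895, -1.991450); Gamma_uuu = 0.000000, Gamma_uuv = 0.683141, Gamma_uvv = 0.607236, Gamma_vuu = 0.000000, Gamma_vuv = 0.073193, Gamma_vvv = 0.065060; k3 = (2.080895, -1.991450, 3.253644, 0.348600)
  k4: at (u, v) = (-0.645955, 0.900427), (du/dtau, dv/dtau) = (2.162682, -1.982570); Gamma_uuu = 0.000000, Gamma_uuv = 0.704443, Gamma_uvv = 0.626172, Gamma_vuu = 0.000000, Gamma_vuv = 0.082594, Gamma_vvv = 0.073416; k4 = (2.162682, -1.982570, 3.579618, 0.419698)
  Y <- Y + (h/6)(k1 + 2k2 + 2k3 + k4): u = -0.6461, v = 0.9004, du/dtau = 2.1625, dv/dtau = -1.9826
step 2:
  k1: at (u, v) = (-0.646069, 0.900408), (du/dtau, dv/dtau) = (2.162536, -1.982586); Gamma_uuu = 0.000000, Gamma_uuv = 0.704467, Gamma_uvv = 0.626193, Gamma_vuu = 0.000000, Gamma_vuv = 0.082528, Gamma_vvv = 0.073358; k1 = (2.162536, -1.982586, 3.579341, 0.419317)
  k2: at (u, v) = (-0.592005, 0.850843), (du/dtau, dv/dtau) = (2.252020, -1.972103); Gamma_uuu = 0.000000, Gamma_uuv = 0.726497, Gamma_uvv = 0.645775, Gamma_vuu = 0.000000, Gamma_vuv = 0.094172, Gamma_vvv = 0.083708; k2 = (2.252020, -1.972103, 3.941515, 0.510916)
  k3: at (u, v) = (-0.589768, 0.851106), (du/dtau, dv/dtau) = (2.261074, -1.969813); Gamma_uuu = 0.000000, Gamma_uuv = 0.726030, Gamma_uvv = 0.645360, Gamma_vuu = 0.000000, Gamma_vuv = 0.095506, Gamma_vvv = 0.084894; k3 = (2.261074, -1.969813, 3.963219, 0.521345)
  k4: at (u, v) = (-0.533015, 0.801917), (du/dtau, dv/dtau) = (2.360697, -1.956519); Gamma_uuu = 0.000000, Gamma_uuv = 0.748338, Gamma_uvv = 0.665190, Gamma_vuu = 0.000000, Gamma_vuv = 0.110416, Gamma_vvv = 0.098148; k4 = (2.360697, -1.956519, 4.366449, 0.644264)
  Y <- Y + (h/6)(k1 + 2k2 + 2k3 + k4): u = -0.5332, v = 0.8019, du/dtau = 2.3605, dv/dtau = -1.9565
step 3:
  k1: at (u, v) = (-0.533157, 0.801884), (du/dtau, dv/dtau) = (2.360497, -1.956518); Gamma_uuu = 0.000000, Gamma_uuv = 0.748384, Gamma_uvv = 0.665230, Gamma_vuu = 0.000000, Gamma_vuv = 0.110321, Gamma_vvv = 0.098063; k1 = (2.360497, -1.956518, 4.366127, 0.643619)
  k2: at (u, v) = (-0.474144, 0.752971), (du/dtau, dv/dtau) = (2.469650, -1.940428); Gamma_uuu = 0.000000, Gamma_uuv = 0.770892, Gamma_uvv = 0.685238, Gamma_vuu = 0.000000, Gamma_vuv = 0.128629, Gamma_vvv = 0.114337; k2 = (2.469650, -1.940428, 4.808408, 0.802319)
  k3: at (u, v) = (-0.471416, 0.753373), (du/dtau, dv/dtau) = (2.480707, -1.936460); Gamma_uuu = 0.000000, Gamma_uuv = 0.770064, Gamma_uvv = 0.684501, Gamma_vuu = 0.000000, Gamma_vuv = 0.130478, Gamma_vvv = 0.115981; k3 = (2.480707, -1.936460, 4.831652, 0.818666)
  k4: at (u, v) = (-0.409121, 0.705061), (du/dtau, dv/dtau) = (2.602079, -1.915585); Gamma_uuu = 0.000000, Gamma_uuv = 0.791771, Gamma_uvv = 0.703796, Gamma_vuu = 0.000000, Gamma_vuv = 0.153592, Gamma_vvv = 0.136526; k4 = (2.602079, -1.915585, 5.310612, 1.030183)
  Y <- Y + (h/6)(k1 + 2k2 + 2k3 + k4): u = -0.4093, v = 0.7050, du/dtau = 2.6018, dv/dtau = -1.9156
step 4:
  k1: at (u, v) = (-0.409296, 0.705001), (du/dtau, dv/dtau) = (2.601804, -1.915554); Gamma_uuu = 0.000000, Gamma_uuv = 0.791858, Gamma_uvv = 0.703874, Gamma_vuu = 0.000000, Gamma_vuv = 0.153457, Gamma_vvv = 0.136406; k1 = (2.601804, -1.915554, 5.310320, 1.029105)
  k2: at (u, v) = (-0.344251, 0.657112), (du/dtau, dv/dtau) = (2.734562, -1.889826); Gamma_uuu = 0.000000, Gamma_uuv = 0.812459, Gamma_uvv = 0.722186, Gamma_vuu = 0.000000, Gamma_vuv = 0.181478, Gamma_vvv = 0.161314; k2 = (2.734562, -1.889826, 5.818084, 1.299580)
  k3: at (u, v) = (-0.340932, 0.657756), (du/dtau, dv/dtau) = (2.747256, -1.883064); Gamma_uuu = 0.000000, Gamma_uuv = 0.810944, Gamma_uvv = 0.720839, Gamma_vuu = 0.000000, Gamma_vuv = 0.183968, Gamma_vvv = 0.163527; k3 = (2.747256, -1.883064, 5.834400, 1.323571)
  k4: at (u, v) = (-0.271933, 0.610848), (du/dtau, dv/dtau) = (2.893524, -1.849375); Gamma_uuu = 0.000000, Gamma_uuv = 0.828399, Gamma_uvv = 0.736355, Gamma_vuu = 0.000000, Gamma_vuv = 0.218519, Gamma_vvv = 0.194239; k4 = (2.893524, -1.849375, 6.347405, 1.674349)
  Y <- Y + (h/6)(k1 + 2k2 + 2k3 + k4): u = -0.2721, v = 0.6107, du/dtau = 2.8932, dv/dtau = -1.8493


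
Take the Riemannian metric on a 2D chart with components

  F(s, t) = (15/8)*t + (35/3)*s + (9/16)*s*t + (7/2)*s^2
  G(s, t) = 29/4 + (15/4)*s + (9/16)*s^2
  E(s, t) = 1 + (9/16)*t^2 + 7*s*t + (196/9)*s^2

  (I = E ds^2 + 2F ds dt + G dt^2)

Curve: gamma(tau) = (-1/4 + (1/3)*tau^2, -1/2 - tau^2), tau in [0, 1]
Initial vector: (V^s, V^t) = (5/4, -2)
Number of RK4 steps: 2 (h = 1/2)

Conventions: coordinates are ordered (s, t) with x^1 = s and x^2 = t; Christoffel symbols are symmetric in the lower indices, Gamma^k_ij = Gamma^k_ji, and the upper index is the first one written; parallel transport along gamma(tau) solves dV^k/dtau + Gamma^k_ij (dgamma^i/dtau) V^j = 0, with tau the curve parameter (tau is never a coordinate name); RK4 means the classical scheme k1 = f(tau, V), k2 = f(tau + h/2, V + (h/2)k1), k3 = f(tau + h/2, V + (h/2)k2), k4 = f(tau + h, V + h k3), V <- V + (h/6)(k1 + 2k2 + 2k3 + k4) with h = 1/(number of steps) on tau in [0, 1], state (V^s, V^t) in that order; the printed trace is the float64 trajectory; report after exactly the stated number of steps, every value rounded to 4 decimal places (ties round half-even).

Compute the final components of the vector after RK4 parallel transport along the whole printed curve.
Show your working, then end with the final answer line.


gamma'(tau) = ((2/3)*tau, -2*tau); f(tau, V)^k = -Gamma^k_ij(gamma(tau)) gamma'^i(tau) V^j; h = 1/2; intermediate values shown to 6 dp
curve data and Christoffel symbols at the stage parameters:
  tau = 0.000000: gamma = (-0.250000, -0.500000), gamma' = (0.000000, 0.000000); Gamma_sss = -0.824636, Gamma_sst = -0.132531, Gamma_stt = 0.000000, Gamma_tss = 1.236953, Gamma_tst = 0.198796, Gamma_ttt = 0.000000
  tau = 0.250000: gamma = (-0.229167, -0.562500), gamma' = (0.166667, -0.500000); Gamma_sss = -0.805105, Gamma_sst = -0.129392, Gamma_stt = 0.000000, Gamma_tss = 1.256864, Gamma_tst = 0.201996, Gamma_ttt = 0.000000
  tau = 0.500000: gamma = (-0.166667, -0.750000), gamma' = (0.333333, -1.000000); Gamma_sss = -0.741336, Gamma_sst = -0.119143, Gamma_stt = 0.000000, Gamma_tss = 1.313663, Gamma_tst = 0.211124, Gamma_ttt = 0.000000
  tau = 0.750000: gamma = (-0.062500, -1.062500), gamma' = (0.500000, -1.500000); Gamma_sss = -0.619288, Gamma_sst = -0.099528, Gamma_stt = 0.000000, Gamma_tss = 1.395620, Gamma_tst = 0.224296, Gamma_ttt = 0.000000
  tau = 1.000000: gamma = (0.083333, -1.500000), gamma' = (0.666667, -2.000000); Gamma_sss = -0.423665, Gamma_sst = -0.068089, Gamma_stt = 0.000000, Gamma_tss = 1.474832, Gamma_tst = 0.237027, Gamma_ttt = 0.000000
step 0: V^s = 1.2500, V^t = -2.0000
step 1: k1 = (0.000000, 0.000000), k2 = (0.043730, -0.068267), k3 = (0.044121, -0.068879), k4 = (0.081987, -0.145283); V <- V + (h/6)(k1 + 2k2 + 2k3 + k4): V^s = 1.2715, V^t = -2.0350
step 2: k1 = (0.081891, -0.145113), k2 = (0.104092, -0.234580), k3 = (0.103869, -0.234077), k4 = (0.095883, -0.333783); V <- V + (h/6)(k1 + 2k2 + 2k3 + k4): V^s = 1.3209, V^t = -2.1530

Answer: V^s = 1.3209, V^t = -2.1530


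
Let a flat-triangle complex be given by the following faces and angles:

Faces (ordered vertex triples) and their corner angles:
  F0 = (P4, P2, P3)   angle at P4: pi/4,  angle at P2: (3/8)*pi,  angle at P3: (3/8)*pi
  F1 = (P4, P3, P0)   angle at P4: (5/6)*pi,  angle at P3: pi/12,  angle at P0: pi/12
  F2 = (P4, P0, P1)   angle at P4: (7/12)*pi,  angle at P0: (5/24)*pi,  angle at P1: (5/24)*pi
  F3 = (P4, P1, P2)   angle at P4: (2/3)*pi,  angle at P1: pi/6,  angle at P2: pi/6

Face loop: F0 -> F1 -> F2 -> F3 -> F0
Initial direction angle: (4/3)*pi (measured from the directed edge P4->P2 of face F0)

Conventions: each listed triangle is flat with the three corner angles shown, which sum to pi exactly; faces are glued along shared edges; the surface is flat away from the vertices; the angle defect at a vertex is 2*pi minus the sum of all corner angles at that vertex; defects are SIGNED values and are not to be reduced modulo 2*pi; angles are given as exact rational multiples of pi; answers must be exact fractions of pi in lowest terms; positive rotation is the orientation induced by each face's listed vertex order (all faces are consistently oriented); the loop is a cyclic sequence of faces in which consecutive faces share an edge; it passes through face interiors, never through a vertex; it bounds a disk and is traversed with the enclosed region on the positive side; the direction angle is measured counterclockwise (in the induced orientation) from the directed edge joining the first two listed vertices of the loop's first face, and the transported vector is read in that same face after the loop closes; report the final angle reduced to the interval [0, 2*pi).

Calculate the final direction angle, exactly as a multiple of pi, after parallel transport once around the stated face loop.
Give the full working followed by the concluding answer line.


enclosed vertex P4: corner angles sum to (7/3)*pi, defect = 2*pi - (7/3)*pi = -pi/3
transport around the loop rotates by the sum of enclosed defects; add to the initial angle mod 2*pi
final angle = (4/3)*pi - pi/3 = pi (mod 2*pi)

Answer: final direction angle = pi


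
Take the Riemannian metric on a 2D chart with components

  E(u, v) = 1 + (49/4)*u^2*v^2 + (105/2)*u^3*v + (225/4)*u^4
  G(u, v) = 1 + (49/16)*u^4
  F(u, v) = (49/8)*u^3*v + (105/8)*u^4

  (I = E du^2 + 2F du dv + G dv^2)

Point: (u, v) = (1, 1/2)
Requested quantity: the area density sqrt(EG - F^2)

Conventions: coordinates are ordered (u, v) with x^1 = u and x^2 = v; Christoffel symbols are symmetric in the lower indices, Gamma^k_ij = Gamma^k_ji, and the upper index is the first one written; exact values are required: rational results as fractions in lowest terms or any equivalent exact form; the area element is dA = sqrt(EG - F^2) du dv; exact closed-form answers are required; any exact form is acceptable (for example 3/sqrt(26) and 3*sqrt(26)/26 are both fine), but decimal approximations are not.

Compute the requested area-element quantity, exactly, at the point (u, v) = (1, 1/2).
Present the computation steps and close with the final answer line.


E = 1385/16, F = 259/16, G = 65/16; EG - F^2 = 717/8

Answer: sqrt(EG - F^2) = sqrt(1434)/4


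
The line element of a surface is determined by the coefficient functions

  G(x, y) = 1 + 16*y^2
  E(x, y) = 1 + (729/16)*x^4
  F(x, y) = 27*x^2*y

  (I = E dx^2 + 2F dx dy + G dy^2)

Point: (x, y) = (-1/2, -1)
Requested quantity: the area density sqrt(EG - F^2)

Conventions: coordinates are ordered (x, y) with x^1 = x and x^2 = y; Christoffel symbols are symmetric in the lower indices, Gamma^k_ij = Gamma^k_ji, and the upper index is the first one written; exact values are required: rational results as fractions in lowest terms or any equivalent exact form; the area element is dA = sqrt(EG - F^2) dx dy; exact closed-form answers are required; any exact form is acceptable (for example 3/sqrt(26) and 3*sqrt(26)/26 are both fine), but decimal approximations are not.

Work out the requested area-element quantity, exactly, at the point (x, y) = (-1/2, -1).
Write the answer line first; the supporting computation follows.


Answer: sqrt(EG - F^2) = sqrt(5081)/16

E = 985/256, F = -27/4, G = 17; EG - F^2 = 5081/256


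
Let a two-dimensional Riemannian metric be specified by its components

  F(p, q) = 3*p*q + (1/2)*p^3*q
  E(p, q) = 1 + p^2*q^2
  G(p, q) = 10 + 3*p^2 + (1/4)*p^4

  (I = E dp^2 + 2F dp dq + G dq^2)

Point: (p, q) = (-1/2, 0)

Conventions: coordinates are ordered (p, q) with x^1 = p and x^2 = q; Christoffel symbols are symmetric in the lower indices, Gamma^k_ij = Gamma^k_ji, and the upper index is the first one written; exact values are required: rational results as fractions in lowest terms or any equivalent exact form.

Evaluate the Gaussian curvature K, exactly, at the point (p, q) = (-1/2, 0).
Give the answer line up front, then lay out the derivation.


Answer: K = -1024/474721

E = 1, F = 0, G = 689/64, EG - F^2 = 689/64 at the point
E_p = 0, E_q = 0, F_p = 0, F_q = -25/16, G_p = -25/8, G_q = 0
E_qq = 1/2, F_pq = 27/8, G_pp = 27/4
Apply the Brioschi formula K = (det M1 - det M2)/(EG - F^2)^2 over the derivative matrices of E, F, G.
M1 = [[-E_qq/2 + F_pq - G_pp/2, E_p/2, F_p - E_q/2], [F_q - G_p/2, E, F], [G_q/2, F, G]] = [[-1/4, 0, 0], [0, 1, 0], [0, 0, 689/64]]; det M1 = -689/256
M2 = [[0, E_q/2, G_p/2], [E_q/2, E, F], [G_p/2, F, G]] = [[0, 0, -25/16], [0, 1, 0], [-25/16, 0, 689/64]]; det M2 = -625/256
det M1 - det M2 = -1/4; K = -1/4 / (689/64)^2 = -1024/474721


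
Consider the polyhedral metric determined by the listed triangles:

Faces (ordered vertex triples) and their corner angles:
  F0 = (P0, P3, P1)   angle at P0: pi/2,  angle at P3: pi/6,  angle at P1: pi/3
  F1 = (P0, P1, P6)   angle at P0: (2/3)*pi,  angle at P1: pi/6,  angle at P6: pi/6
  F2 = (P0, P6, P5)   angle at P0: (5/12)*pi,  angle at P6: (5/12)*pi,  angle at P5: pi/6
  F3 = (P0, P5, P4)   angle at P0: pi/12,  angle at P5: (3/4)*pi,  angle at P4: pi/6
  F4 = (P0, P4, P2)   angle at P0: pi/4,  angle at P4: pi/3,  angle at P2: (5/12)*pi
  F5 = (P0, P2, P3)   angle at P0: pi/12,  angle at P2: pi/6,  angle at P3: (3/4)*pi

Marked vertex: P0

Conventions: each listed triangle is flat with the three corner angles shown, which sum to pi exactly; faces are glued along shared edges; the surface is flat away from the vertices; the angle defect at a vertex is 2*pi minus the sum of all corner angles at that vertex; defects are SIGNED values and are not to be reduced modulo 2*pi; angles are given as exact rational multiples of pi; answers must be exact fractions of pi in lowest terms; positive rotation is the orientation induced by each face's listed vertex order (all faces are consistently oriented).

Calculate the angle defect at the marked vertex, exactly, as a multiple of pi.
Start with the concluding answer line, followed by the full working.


Answer: defect(P0) = 0

Sum of corner angles at P0: 2*pi
defect = 2*pi - 2*pi


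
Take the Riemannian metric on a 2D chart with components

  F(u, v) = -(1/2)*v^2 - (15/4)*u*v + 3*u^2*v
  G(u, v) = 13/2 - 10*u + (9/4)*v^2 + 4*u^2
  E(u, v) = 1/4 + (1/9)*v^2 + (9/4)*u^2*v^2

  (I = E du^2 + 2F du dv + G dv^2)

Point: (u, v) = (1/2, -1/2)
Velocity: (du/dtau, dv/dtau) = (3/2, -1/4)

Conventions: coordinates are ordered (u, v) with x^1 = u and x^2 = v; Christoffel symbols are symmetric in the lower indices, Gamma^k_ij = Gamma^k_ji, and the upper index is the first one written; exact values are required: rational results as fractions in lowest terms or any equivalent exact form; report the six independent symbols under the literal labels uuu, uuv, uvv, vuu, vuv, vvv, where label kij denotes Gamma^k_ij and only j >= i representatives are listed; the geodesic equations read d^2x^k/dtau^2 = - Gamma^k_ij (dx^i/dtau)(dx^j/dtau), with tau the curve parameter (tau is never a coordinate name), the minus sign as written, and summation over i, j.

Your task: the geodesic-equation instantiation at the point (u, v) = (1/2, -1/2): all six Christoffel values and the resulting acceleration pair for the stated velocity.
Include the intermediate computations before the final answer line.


E = 241/576, F = 7/16, G = 49/16 at the point
E_u = 9/16, E_v = -97/144, F_u = 3/8, F_v = -5/8, G_u = -6, G_v = -9/4
EG - F^2 = 10045/9216;  g^inv = (9216/10045) * [[49/16, -7/16], [-7/16, 241/576]]
first-kind symbols [ij,l] = (1/2)(d_i g_jl + d_j g_il - d_l g_ij): [uu,u] = E_u/2 = 9/32, [uu,v] = F_u - E_v/2 = 205/288, [uv,u] = E_v/2 = -97/288, [uv,v] = G_u/2 = -3, [vv,u] = F_v - G_u/2 = 19/8, [vv,v] = G_v/2 = -9/8
Gamma^u_ij = (G*[ij,u] - F*[ij,v])/(EG - F^2), Gamma^v_ij = (E*[ij,v] - F*[ij,u])/(EG - F^2)
Gamma_uuu = 724/1435, Gamma_uuv = 74/287, Gamma_uvv = 10224/1435, Gamma_vuu = 28993/180810, Gamma_vuv = -2042/2009, Gamma_vvv = -13914/10045
d^2u/dtau^2 = -(Gamma_uuu*(3/2)^2 + 2*Gamma_uuv*(3/2)*(-1/4) + Gamma_uvv*(-1/4)^2) = -3981/2870
d^2v/dtau^2 = -(Gamma_vuu*(3/2)^2 + 2*Gamma_vuv*(3/2)*(-1/4) + Gamma_vvv*(-1/4)^2) = -10412/10045

Answer: Gamma_uuu = 724/1435, Gamma_uuv = 74/287, Gamma_uvv = 10224/1435, Gamma_vuu = 28993/180810, Gamma_vuv = -2042/2009, Gamma_vvv = -13914/10045; accelerations (d^2u/dtau^2, d^2v/dtau^2) = (-3981/2870, -10412/10045)


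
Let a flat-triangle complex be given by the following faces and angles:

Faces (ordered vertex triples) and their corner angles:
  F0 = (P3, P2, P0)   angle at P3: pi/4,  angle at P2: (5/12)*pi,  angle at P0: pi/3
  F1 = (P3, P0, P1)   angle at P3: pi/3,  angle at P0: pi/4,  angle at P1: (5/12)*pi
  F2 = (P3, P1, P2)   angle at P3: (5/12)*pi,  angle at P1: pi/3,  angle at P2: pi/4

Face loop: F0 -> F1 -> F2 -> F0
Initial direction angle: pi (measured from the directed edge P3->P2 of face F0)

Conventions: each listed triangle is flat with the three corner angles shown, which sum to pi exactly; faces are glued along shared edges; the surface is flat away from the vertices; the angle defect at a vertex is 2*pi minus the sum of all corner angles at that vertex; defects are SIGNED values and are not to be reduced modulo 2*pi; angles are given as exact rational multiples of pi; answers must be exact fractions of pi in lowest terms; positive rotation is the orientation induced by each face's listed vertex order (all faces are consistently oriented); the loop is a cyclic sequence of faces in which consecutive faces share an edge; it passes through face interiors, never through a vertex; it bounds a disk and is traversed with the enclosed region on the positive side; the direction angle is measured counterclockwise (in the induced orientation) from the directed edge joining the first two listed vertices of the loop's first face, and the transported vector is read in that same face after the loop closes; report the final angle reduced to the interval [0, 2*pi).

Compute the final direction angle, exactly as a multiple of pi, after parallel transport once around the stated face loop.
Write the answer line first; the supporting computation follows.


Answer: final direction angle = 0

enclosed vertex P3: corner angles sum to pi, defect = 2*pi - pi = pi
the final direction is the initial angle plus the enclosed defects, taken mod 2*pi in the induced orientation
final angle = pi + pi = 0 (mod 2*pi)


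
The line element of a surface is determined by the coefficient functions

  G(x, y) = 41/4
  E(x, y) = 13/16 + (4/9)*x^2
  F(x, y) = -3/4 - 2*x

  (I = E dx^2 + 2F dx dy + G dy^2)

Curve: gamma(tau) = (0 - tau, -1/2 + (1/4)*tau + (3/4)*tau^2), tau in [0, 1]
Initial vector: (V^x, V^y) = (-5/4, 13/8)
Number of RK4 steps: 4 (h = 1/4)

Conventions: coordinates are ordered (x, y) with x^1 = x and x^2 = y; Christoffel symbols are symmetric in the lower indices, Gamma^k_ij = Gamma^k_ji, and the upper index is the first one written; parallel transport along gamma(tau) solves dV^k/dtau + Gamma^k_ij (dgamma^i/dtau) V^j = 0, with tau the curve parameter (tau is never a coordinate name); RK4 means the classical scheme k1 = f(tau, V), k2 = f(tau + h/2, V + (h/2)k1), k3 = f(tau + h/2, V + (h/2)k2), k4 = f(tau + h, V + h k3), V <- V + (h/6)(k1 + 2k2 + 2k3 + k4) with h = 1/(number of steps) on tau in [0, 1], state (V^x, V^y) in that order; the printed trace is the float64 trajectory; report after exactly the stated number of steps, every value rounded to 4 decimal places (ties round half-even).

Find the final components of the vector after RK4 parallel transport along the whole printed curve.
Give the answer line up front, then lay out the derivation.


Answer: V^x = -1.0353, V^y = 1.8427

gamma'(tau) = (-1, 1/4 + (3/2)*tau); f(tau, V)^k = -Gamma^k_ij(gamma(tau)) gamma'^i(tau) V^j; h = 1/4; intermediate values shown to 6 dp
curve data and Christoffel symbols at the stage parameters:
  tau = 0.000000: gamma = (0.000000, -0.500000), gamma' = (-1.000000, 0.250000); Gamma_xxx = -0.193159, Gamma_xxy = 0.000000, Gamma_xyy = 0.000000, Gamma_yxx = -0.209256, Gamma_yxy = 0.000000, Gamma_yyy = 0.000000
  tau = 0.125000: gamma = (-0.125000, -0.457031), gamma' = (-1.000000, 0.437500); Gamma_xxx = -0.192586, Gamma_xxy = 0.000000, Gamma_xyy = 0.000000, Gamma_yxx = -0.204516, Gamma_yxy = 0.000000, Gamma_yyy = 0.000000
  tau = 0.250000: gamma = (-0.250000, -0.390625), gamma' = (-1.000000, 0.625000); Gamma_xxx = -0.191675, Gamma_xxy = 0.000000, Gamma_xyy = 0.000000, Gamma_yxx = -0.199797, Gamma_yxy = 0.000000, Gamma_yyy = 0.000000
  tau = 0.375000: gamma = (-0.375000, -0.300781), gamma' = (-1.000000, 0.812500); Gamma_xxx = -0.190476, Gamma_xxy = 0.000000, Gamma_xyy = 0.000000, Gamma_yxx = -0.195122, Gamma_yxy = 0.000000, Gamma_yyy = 0.000000
  tau = 0.500000: gamma = (-0.500000, -0.187500), gamma' = (-1.000000, 1.000000); Gamma_xxx = -0.189035, Gamma_xxy = 0.000000, Gamma_xyy = 0.000000, Gamma_yxx = -0.190511, Gamma_yxy = 0.000000, Gamma_yyy = 0.000000
  tau = 0.625000: gamma = (-0.625000, -0.050781), gamma' = (-1.000000, 1.187500); Gamma_xxx = -0.187390, Gamma_xxy = 0.000000, Gamma_xyy = 0.000000, Gamma_yxx = -0.185981, Gamma_yxy = 0.000000, Gamma_yyy = 0.000000
  tau = 0.750000: gamma = (-0.750000, 0.109375), gamma' = (-1.000000, 1.375000); Gamma_xxx = -0.185577, Gamma_xxy = 0.000000, Gamma_xyy = 0.000000, Gamma_yxx = -0.181543, Gamma_yxy = 0.000000, Gamma_yyy = 0.000000
  tau = 0.875000: gamma = (-0.875000, 0.292969), gamma' = (-1.000000, 1.562500); Gamma_xxx = -0.183628, Gamma_xxy = 0.000000, Gamma_xyy = 0.000000, Gamma_yxx = -0.177207, Gamma_yxy = 0.000000, Gamma_yyy = 0.000000
  tau = 1.000000: gamma = (-1.000000, 0.500000), gamma' = (-1.000000, 1.750000); Gamma_xxx = -0.181567, Gamma_xxy = 0.000000, Gamma_xyy = 0.000000, Gamma_yxx = -0.172980, Gamma_yxy = 0.000000, Gamma_yyy = 0.000000
step 0: V^x = -1.2500, V^y = 1.6250
step 1: k1 = (0.241449, 0.261569), k2 = (0.234920, 0.249473), k3 = (0.235078, 0.249640), k4 = (0.228329, 0.238004); V <- V + (h/6)(k1 + 2k2 + 2k3 + k4): V^x = -1.1913, V^y = 1.6874
step 2: k1 = (0.228335, 0.238010), k2 = (0.221470, 0.226872), k3 = (0.221633, 0.227039), k4 = (0.214715, 0.216393); V <- V + (h/6)(k1 + 2k2 + 2k3 + k4): V^x = -1.1359, V^y = 1.7442
step 3: k1 = (0.214719, 0.216397), k2 = (0.207822, 0.206259), k3 = (0.207983, 0.206420), k4 = (0.201143, 0.196771); V <- V + (h/6)(k1 + 2k2 + 2k3 + k4): V^x = -1.0839, V^y = 1.7958
step 4: k1 = (0.201147, 0.196774), k2 = (0.194416, 0.187618), k3 = (0.194571, 0.187767), k4 = (0.187968, 0.179078); V <- V + (h/6)(k1 + 2k2 + 2k3 + k4): V^x = -1.0353, V^y = 1.8427


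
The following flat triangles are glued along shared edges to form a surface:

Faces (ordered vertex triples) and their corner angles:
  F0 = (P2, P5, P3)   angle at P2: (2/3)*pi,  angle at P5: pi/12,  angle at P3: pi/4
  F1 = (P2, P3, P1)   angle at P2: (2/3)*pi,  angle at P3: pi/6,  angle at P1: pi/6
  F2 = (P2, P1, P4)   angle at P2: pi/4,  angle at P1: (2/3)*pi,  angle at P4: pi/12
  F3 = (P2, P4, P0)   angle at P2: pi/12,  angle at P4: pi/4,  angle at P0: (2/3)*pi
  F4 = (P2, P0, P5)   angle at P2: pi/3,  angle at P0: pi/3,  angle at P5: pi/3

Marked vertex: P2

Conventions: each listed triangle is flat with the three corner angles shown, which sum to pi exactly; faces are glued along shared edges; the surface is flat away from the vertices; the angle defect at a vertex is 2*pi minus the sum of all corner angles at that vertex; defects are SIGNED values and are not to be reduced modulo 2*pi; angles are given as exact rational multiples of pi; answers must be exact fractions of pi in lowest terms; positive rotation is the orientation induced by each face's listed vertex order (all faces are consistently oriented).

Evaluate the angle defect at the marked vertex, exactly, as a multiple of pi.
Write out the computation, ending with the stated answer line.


Sum of corner angles at P2: 2*pi
defect = 2*pi - 2*pi

Answer: defect(P2) = 0


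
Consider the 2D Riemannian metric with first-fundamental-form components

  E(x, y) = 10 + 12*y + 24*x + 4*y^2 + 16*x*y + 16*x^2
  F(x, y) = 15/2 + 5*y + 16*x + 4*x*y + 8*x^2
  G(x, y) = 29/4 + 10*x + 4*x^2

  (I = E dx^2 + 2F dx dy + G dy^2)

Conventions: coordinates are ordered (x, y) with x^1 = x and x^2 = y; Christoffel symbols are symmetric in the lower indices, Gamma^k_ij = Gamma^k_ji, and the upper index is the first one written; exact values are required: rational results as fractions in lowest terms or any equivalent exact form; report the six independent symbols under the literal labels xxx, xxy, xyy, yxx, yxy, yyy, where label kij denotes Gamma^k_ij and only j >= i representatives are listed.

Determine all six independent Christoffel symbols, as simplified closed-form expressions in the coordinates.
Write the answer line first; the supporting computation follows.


Answer: Gamma_xxx = (64*x + 32*y + 48)/(80*x^2 + 64*x*y + 136*x + 16*y^2 + 48*y + 65), Gamma_xxy = (32*x + 16*y + 24)/(80*x^2 + 64*x*y + 136*x + 16*y^2 + 48*y + 65), Gamma_xyy = 0, Gamma_yxx = (32*x + 40)/(80*x^2 + 64*x*y + 136*x + 16*y^2 + 48*y + 65), Gamma_yxy = (16*x + 20)/(80*x^2 + 64*x*y + 136*x + 16*y^2 + 48*y + 65), Gamma_yyy = 0

E = 10 + 12*y + 24*x + 4*y^2 + 16*x*y + 16*x^2; F = 15/2 + 5*y + 16*x + 4*x*y + 8*x^2; G = 29/4 + 10*x + 4*x^2
Gamma^k_ij = (1/2) g^{kl} (d_i g_jl + d_j g_il - d_l g_ij), with g^inv = (1/(EG-F^2)) [[G, -F], [-F, E]]
first partials: E_x = 24 + 16*y + 32*x, E_y = 12 + 8*y + 16*x, F_x = 16 + 4*y + 16*x, F_y = 5 + 4*x, G_x = 10 + 8*x, G_y = 0
D = EG - F^2 = 65/4 + 12*y + 34*x + 4*y^2 + 16*x*y + 20*x^2
expanded: Gamma^x_xx = (G E_x - 2F F_x + F E_y)/(2D), Gamma^x_xy = (G E_y - F G_x)/(2D), Gamma^x_yy = (2G F_y - G G_x - F G_y)/(2D), Gamma^y_xx = (2E F_x - E E_y - F E_x)/(2D), Gamma^y_xy = (E G_x - F E_y)/(2D), Gamma^y_yy = (E G_y - 2F F_y + F G_x)/(2D); substitute and cancel common factors
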